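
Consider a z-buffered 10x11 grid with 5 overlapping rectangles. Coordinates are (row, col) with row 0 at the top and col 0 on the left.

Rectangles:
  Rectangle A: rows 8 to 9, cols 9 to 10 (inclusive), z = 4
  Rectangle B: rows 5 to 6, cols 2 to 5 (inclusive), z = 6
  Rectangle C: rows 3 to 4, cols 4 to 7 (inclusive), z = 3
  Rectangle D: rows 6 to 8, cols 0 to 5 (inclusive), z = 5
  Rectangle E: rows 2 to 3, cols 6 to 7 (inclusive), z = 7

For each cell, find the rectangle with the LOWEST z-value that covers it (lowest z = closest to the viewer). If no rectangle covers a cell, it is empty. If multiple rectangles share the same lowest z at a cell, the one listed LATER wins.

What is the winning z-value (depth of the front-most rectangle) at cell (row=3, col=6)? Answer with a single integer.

Check cell (3,6):
  A: rows 8-9 cols 9-10 -> outside (row miss)
  B: rows 5-6 cols 2-5 -> outside (row miss)
  C: rows 3-4 cols 4-7 z=3 -> covers; best now C (z=3)
  D: rows 6-8 cols 0-5 -> outside (row miss)
  E: rows 2-3 cols 6-7 z=7 -> covers; best now C (z=3)
Winner: C at z=3

Answer: 3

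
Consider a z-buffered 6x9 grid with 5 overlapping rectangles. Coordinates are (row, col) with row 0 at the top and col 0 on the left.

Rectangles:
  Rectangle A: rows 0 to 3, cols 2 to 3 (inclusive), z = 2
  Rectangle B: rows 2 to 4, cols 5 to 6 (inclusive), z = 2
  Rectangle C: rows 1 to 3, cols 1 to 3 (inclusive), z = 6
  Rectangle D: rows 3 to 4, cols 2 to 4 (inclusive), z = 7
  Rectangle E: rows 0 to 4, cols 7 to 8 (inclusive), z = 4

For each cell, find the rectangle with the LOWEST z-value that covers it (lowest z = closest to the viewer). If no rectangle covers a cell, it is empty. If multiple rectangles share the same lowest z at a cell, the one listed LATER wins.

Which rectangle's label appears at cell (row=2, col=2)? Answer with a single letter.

Check cell (2,2):
  A: rows 0-3 cols 2-3 z=2 -> covers; best now A (z=2)
  B: rows 2-4 cols 5-6 -> outside (col miss)
  C: rows 1-3 cols 1-3 z=6 -> covers; best now A (z=2)
  D: rows 3-4 cols 2-4 -> outside (row miss)
  E: rows 0-4 cols 7-8 -> outside (col miss)
Winner: A at z=2

Answer: A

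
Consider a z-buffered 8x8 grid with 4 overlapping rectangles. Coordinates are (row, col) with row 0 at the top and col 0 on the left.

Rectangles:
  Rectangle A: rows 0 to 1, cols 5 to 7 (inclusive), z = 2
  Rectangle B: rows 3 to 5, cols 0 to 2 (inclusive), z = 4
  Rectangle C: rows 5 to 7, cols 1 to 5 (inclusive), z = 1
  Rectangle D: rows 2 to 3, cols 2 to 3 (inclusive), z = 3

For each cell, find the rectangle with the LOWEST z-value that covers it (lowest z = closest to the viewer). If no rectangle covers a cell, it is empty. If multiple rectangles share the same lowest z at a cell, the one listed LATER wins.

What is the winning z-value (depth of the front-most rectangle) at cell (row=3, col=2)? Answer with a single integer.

Answer: 3

Derivation:
Check cell (3,2):
  A: rows 0-1 cols 5-7 -> outside (row miss)
  B: rows 3-5 cols 0-2 z=4 -> covers; best now B (z=4)
  C: rows 5-7 cols 1-5 -> outside (row miss)
  D: rows 2-3 cols 2-3 z=3 -> covers; best now D (z=3)
Winner: D at z=3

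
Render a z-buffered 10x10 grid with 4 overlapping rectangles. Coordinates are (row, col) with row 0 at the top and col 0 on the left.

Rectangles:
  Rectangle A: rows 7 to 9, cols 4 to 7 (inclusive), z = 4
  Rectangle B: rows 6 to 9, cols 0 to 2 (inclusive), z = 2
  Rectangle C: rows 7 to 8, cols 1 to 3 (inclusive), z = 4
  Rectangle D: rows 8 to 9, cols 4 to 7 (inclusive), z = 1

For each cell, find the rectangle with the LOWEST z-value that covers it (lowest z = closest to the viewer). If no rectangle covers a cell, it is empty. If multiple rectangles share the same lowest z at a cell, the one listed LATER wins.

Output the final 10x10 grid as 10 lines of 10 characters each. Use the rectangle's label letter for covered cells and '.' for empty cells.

..........
..........
..........
..........
..........
..........
BBB.......
BBBCAAAA..
BBBCDDDD..
BBB.DDDD..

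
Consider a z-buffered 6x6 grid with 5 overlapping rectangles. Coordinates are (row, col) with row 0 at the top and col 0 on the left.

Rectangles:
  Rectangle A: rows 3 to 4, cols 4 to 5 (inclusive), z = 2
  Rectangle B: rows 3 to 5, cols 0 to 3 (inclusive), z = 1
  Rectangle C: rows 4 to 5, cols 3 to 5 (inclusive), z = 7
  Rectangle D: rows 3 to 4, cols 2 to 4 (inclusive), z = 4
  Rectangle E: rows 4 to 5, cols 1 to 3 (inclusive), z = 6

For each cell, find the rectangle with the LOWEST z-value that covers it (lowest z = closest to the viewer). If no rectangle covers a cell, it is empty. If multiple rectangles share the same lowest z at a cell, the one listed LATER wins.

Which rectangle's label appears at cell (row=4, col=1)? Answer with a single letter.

Check cell (4,1):
  A: rows 3-4 cols 4-5 -> outside (col miss)
  B: rows 3-5 cols 0-3 z=1 -> covers; best now B (z=1)
  C: rows 4-5 cols 3-5 -> outside (col miss)
  D: rows 3-4 cols 2-4 -> outside (col miss)
  E: rows 4-5 cols 1-3 z=6 -> covers; best now B (z=1)
Winner: B at z=1

Answer: B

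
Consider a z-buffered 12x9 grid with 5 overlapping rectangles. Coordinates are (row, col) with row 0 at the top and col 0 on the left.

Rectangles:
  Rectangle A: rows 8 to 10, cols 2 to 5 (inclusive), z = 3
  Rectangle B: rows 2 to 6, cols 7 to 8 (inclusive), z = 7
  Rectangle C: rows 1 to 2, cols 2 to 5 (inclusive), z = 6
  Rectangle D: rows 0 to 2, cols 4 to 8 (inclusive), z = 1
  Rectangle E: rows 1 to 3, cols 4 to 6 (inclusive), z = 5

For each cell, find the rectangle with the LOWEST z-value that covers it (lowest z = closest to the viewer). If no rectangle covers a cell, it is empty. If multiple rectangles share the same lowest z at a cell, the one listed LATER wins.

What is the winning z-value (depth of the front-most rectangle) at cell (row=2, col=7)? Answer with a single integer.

Answer: 1

Derivation:
Check cell (2,7):
  A: rows 8-10 cols 2-5 -> outside (row miss)
  B: rows 2-6 cols 7-8 z=7 -> covers; best now B (z=7)
  C: rows 1-2 cols 2-5 -> outside (col miss)
  D: rows 0-2 cols 4-8 z=1 -> covers; best now D (z=1)
  E: rows 1-3 cols 4-6 -> outside (col miss)
Winner: D at z=1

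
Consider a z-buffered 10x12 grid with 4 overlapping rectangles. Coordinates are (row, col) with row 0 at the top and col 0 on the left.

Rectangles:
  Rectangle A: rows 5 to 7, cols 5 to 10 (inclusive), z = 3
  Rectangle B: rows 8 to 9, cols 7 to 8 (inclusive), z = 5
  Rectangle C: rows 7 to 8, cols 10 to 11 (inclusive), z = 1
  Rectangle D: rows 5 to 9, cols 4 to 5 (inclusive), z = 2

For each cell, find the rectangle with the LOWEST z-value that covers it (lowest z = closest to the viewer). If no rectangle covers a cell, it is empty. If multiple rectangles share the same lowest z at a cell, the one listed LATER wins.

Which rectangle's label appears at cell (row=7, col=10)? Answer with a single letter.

Answer: C

Derivation:
Check cell (7,10):
  A: rows 5-7 cols 5-10 z=3 -> covers; best now A (z=3)
  B: rows 8-9 cols 7-8 -> outside (row miss)
  C: rows 7-8 cols 10-11 z=1 -> covers; best now C (z=1)
  D: rows 5-9 cols 4-5 -> outside (col miss)
Winner: C at z=1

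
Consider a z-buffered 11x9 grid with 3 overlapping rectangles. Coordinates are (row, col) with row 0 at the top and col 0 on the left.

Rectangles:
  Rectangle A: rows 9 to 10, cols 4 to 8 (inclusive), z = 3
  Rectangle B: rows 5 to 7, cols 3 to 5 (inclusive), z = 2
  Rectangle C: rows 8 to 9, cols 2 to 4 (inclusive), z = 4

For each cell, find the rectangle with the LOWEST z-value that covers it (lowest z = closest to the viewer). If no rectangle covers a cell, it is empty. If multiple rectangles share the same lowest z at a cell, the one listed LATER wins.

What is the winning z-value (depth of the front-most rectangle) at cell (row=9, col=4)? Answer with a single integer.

Check cell (9,4):
  A: rows 9-10 cols 4-8 z=3 -> covers; best now A (z=3)
  B: rows 5-7 cols 3-5 -> outside (row miss)
  C: rows 8-9 cols 2-4 z=4 -> covers; best now A (z=3)
Winner: A at z=3

Answer: 3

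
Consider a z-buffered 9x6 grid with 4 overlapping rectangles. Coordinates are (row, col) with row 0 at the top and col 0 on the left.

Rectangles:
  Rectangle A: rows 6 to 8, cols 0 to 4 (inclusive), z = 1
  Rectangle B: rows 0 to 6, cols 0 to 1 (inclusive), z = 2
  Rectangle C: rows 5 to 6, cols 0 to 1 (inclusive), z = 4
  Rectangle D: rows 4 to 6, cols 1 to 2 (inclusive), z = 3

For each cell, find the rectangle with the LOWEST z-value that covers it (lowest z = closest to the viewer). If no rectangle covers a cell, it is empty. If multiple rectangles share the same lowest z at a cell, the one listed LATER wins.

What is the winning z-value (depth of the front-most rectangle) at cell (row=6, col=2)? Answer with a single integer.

Answer: 1

Derivation:
Check cell (6,2):
  A: rows 6-8 cols 0-4 z=1 -> covers; best now A (z=1)
  B: rows 0-6 cols 0-1 -> outside (col miss)
  C: rows 5-6 cols 0-1 -> outside (col miss)
  D: rows 4-6 cols 1-2 z=3 -> covers; best now A (z=1)
Winner: A at z=1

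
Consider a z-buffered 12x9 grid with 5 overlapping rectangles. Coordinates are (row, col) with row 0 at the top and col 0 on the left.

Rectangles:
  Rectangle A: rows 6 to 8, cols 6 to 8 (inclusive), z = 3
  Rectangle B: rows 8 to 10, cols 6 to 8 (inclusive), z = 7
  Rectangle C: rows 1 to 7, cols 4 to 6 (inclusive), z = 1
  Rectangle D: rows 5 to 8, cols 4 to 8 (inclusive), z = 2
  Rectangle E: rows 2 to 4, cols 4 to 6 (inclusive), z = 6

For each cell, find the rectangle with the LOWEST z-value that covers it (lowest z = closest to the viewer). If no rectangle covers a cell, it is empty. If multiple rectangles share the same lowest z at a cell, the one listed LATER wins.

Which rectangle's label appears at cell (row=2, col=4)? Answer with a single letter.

Check cell (2,4):
  A: rows 6-8 cols 6-8 -> outside (row miss)
  B: rows 8-10 cols 6-8 -> outside (row miss)
  C: rows 1-7 cols 4-6 z=1 -> covers; best now C (z=1)
  D: rows 5-8 cols 4-8 -> outside (row miss)
  E: rows 2-4 cols 4-6 z=6 -> covers; best now C (z=1)
Winner: C at z=1

Answer: C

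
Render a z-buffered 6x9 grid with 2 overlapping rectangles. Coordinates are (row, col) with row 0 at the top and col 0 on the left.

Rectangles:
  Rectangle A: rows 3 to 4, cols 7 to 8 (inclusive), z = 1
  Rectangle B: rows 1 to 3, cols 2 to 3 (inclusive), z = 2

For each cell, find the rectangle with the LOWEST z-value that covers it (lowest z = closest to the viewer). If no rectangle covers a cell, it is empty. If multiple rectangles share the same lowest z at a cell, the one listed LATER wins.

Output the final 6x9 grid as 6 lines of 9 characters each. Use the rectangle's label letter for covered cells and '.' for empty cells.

.........
..BB.....
..BB.....
..BB...AA
.......AA
.........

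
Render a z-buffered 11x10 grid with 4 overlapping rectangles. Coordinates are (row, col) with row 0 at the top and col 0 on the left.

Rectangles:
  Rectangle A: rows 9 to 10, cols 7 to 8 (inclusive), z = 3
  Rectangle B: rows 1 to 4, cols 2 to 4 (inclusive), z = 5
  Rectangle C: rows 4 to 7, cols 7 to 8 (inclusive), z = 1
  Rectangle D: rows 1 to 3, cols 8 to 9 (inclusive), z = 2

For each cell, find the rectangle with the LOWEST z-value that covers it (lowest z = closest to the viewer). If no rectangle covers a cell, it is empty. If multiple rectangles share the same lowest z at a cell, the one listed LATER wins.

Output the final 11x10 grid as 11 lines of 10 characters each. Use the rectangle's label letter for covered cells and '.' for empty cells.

..........
..BBB...DD
..BBB...DD
..BBB...DD
..BBB..CC.
.......CC.
.......CC.
.......CC.
..........
.......AA.
.......AA.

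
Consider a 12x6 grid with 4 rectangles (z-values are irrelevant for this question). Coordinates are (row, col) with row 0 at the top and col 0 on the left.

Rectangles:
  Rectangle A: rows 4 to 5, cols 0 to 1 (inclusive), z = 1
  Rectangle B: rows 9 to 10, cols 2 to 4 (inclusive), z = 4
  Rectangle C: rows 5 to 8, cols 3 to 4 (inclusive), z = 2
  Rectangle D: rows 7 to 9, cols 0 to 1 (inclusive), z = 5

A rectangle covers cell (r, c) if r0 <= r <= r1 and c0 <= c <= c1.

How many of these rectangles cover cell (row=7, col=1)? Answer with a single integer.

Check cell (7,1):
  A: rows 4-5 cols 0-1 -> outside (row miss)
  B: rows 9-10 cols 2-4 -> outside (row miss)
  C: rows 5-8 cols 3-4 -> outside (col miss)
  D: rows 7-9 cols 0-1 -> covers
Count covering = 1

Answer: 1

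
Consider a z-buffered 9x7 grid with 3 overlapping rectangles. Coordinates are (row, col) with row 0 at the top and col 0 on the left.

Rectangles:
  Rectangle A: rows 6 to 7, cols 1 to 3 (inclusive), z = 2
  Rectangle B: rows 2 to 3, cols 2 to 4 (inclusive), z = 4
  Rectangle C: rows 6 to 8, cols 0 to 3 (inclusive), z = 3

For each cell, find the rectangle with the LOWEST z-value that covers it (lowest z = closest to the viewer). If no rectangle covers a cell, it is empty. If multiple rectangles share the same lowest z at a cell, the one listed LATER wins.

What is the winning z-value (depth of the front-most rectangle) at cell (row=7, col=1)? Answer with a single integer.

Answer: 2

Derivation:
Check cell (7,1):
  A: rows 6-7 cols 1-3 z=2 -> covers; best now A (z=2)
  B: rows 2-3 cols 2-4 -> outside (row miss)
  C: rows 6-8 cols 0-3 z=3 -> covers; best now A (z=2)
Winner: A at z=2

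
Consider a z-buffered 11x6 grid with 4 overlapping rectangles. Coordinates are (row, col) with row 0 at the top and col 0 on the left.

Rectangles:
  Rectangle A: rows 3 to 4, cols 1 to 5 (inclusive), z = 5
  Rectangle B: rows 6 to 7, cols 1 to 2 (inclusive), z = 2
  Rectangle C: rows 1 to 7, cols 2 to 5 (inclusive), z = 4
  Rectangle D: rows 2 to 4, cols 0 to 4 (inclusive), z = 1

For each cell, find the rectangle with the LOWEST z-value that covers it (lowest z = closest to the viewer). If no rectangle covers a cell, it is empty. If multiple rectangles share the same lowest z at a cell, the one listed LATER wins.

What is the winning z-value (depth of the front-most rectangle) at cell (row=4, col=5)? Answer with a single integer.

Check cell (4,5):
  A: rows 3-4 cols 1-5 z=5 -> covers; best now A (z=5)
  B: rows 6-7 cols 1-2 -> outside (row miss)
  C: rows 1-7 cols 2-5 z=4 -> covers; best now C (z=4)
  D: rows 2-4 cols 0-4 -> outside (col miss)
Winner: C at z=4

Answer: 4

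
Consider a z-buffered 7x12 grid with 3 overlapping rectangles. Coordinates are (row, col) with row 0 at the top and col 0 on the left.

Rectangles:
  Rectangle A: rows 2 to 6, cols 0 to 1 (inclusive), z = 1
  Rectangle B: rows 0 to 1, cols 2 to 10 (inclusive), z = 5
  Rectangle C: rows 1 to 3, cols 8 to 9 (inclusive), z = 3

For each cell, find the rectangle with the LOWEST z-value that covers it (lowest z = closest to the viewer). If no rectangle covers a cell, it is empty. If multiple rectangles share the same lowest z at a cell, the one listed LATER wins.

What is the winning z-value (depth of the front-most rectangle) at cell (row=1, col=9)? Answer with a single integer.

Answer: 3

Derivation:
Check cell (1,9):
  A: rows 2-6 cols 0-1 -> outside (row miss)
  B: rows 0-1 cols 2-10 z=5 -> covers; best now B (z=5)
  C: rows 1-3 cols 8-9 z=3 -> covers; best now C (z=3)
Winner: C at z=3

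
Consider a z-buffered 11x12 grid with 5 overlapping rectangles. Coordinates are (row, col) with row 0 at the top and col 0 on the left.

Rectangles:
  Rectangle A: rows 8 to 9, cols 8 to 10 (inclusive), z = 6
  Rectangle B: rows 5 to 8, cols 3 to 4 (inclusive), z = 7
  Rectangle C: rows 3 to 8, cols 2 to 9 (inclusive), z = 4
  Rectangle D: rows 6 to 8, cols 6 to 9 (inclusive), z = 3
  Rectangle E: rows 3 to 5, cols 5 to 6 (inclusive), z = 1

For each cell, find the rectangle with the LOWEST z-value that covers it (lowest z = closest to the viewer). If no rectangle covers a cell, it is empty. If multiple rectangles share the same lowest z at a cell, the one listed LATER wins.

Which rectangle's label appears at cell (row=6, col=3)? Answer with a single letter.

Check cell (6,3):
  A: rows 8-9 cols 8-10 -> outside (row miss)
  B: rows 5-8 cols 3-4 z=7 -> covers; best now B (z=7)
  C: rows 3-8 cols 2-9 z=4 -> covers; best now C (z=4)
  D: rows 6-8 cols 6-9 -> outside (col miss)
  E: rows 3-5 cols 5-6 -> outside (row miss)
Winner: C at z=4

Answer: C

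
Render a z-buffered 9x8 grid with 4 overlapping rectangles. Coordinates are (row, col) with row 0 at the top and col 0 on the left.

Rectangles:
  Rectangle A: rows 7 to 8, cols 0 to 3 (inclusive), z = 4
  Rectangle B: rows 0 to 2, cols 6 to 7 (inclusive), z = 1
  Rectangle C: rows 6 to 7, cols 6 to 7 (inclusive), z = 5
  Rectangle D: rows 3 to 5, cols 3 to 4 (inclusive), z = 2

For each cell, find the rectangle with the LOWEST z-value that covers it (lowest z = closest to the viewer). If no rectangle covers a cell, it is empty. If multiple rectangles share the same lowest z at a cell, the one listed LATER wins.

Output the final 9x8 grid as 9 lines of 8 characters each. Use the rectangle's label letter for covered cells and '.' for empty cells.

......BB
......BB
......BB
...DD...
...DD...
...DD...
......CC
AAAA..CC
AAAA....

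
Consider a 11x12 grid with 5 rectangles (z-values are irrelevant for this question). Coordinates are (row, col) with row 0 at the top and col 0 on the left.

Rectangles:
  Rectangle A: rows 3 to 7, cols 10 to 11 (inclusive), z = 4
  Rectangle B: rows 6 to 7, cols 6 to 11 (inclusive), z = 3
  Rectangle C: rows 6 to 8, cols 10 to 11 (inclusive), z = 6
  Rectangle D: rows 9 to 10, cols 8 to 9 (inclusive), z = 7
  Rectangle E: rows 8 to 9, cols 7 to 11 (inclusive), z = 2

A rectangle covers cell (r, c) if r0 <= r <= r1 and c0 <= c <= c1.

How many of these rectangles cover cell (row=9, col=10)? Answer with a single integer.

Check cell (9,10):
  A: rows 3-7 cols 10-11 -> outside (row miss)
  B: rows 6-7 cols 6-11 -> outside (row miss)
  C: rows 6-8 cols 10-11 -> outside (row miss)
  D: rows 9-10 cols 8-9 -> outside (col miss)
  E: rows 8-9 cols 7-11 -> covers
Count covering = 1

Answer: 1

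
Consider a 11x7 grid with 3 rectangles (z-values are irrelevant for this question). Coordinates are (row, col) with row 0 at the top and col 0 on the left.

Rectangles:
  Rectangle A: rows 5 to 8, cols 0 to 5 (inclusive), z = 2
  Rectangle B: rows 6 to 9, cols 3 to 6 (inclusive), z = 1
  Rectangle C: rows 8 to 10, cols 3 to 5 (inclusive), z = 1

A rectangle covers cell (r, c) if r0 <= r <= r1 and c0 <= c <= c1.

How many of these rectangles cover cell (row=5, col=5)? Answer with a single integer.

Check cell (5,5):
  A: rows 5-8 cols 0-5 -> covers
  B: rows 6-9 cols 3-6 -> outside (row miss)
  C: rows 8-10 cols 3-5 -> outside (row miss)
Count covering = 1

Answer: 1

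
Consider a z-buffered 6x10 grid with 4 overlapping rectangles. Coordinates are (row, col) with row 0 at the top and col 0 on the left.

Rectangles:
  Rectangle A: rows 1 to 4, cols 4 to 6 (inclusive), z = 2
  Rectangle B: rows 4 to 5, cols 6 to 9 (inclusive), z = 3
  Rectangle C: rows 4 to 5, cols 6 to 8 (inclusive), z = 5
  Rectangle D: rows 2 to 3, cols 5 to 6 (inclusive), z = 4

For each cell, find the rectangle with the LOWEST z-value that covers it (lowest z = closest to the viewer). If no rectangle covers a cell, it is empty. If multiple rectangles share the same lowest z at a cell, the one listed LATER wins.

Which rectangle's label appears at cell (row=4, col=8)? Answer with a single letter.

Answer: B

Derivation:
Check cell (4,8):
  A: rows 1-4 cols 4-6 -> outside (col miss)
  B: rows 4-5 cols 6-9 z=3 -> covers; best now B (z=3)
  C: rows 4-5 cols 6-8 z=5 -> covers; best now B (z=3)
  D: rows 2-3 cols 5-6 -> outside (row miss)
Winner: B at z=3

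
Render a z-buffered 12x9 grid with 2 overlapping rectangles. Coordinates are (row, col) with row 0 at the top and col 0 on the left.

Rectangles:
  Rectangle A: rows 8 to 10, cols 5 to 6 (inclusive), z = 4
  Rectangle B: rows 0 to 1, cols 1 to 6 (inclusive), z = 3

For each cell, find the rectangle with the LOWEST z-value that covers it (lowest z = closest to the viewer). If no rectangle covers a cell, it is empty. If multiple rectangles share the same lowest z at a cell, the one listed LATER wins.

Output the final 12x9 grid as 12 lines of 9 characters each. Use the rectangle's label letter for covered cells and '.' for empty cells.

.BBBBBB..
.BBBBBB..
.........
.........
.........
.........
.........
.........
.....AA..
.....AA..
.....AA..
.........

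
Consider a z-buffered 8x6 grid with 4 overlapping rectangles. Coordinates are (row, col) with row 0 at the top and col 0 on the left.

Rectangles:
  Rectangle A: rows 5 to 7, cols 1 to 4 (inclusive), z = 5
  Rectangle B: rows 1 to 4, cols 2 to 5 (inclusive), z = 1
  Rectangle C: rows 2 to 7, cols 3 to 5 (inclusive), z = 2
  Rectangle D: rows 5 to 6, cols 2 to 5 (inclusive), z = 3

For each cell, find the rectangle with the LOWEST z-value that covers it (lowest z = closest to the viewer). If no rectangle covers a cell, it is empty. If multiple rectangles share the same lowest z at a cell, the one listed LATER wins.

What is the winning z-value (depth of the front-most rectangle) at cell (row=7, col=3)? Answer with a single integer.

Check cell (7,3):
  A: rows 5-7 cols 1-4 z=5 -> covers; best now A (z=5)
  B: rows 1-4 cols 2-5 -> outside (row miss)
  C: rows 2-7 cols 3-5 z=2 -> covers; best now C (z=2)
  D: rows 5-6 cols 2-5 -> outside (row miss)
Winner: C at z=2

Answer: 2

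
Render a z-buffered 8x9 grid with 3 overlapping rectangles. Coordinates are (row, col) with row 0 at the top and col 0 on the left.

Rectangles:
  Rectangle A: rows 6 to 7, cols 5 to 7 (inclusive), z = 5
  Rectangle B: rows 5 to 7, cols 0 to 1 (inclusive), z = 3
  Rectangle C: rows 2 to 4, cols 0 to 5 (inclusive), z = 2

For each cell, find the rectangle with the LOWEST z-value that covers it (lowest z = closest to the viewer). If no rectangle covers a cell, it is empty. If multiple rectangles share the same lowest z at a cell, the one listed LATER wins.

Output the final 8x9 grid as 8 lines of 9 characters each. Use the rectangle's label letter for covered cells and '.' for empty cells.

.........
.........
CCCCCC...
CCCCCC...
CCCCCC...
BB.......
BB...AAA.
BB...AAA.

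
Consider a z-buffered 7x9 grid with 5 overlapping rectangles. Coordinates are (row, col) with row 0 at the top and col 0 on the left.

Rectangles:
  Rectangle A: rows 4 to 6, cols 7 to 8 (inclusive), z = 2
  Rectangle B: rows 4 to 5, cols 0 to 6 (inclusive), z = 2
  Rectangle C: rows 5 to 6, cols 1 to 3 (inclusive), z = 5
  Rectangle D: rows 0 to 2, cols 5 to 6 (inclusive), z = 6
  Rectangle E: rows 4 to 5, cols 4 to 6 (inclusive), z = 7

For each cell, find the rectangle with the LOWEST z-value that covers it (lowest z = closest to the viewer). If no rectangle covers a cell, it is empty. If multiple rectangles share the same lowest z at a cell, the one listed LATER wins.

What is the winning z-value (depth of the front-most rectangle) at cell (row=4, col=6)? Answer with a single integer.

Check cell (4,6):
  A: rows 4-6 cols 7-8 -> outside (col miss)
  B: rows 4-5 cols 0-6 z=2 -> covers; best now B (z=2)
  C: rows 5-6 cols 1-3 -> outside (row miss)
  D: rows 0-2 cols 5-6 -> outside (row miss)
  E: rows 4-5 cols 4-6 z=7 -> covers; best now B (z=2)
Winner: B at z=2

Answer: 2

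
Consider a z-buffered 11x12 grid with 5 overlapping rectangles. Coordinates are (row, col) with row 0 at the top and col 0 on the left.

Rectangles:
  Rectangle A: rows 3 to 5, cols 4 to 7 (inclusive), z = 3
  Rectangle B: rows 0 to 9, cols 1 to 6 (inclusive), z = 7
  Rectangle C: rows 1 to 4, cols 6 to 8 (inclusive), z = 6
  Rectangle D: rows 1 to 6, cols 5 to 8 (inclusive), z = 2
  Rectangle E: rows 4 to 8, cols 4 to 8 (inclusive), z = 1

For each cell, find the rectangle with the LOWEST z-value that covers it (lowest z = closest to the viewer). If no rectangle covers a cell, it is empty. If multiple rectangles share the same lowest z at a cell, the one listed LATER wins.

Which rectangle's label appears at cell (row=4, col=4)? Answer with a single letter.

Answer: E

Derivation:
Check cell (4,4):
  A: rows 3-5 cols 4-7 z=3 -> covers; best now A (z=3)
  B: rows 0-9 cols 1-6 z=7 -> covers; best now A (z=3)
  C: rows 1-4 cols 6-8 -> outside (col miss)
  D: rows 1-6 cols 5-8 -> outside (col miss)
  E: rows 4-8 cols 4-8 z=1 -> covers; best now E (z=1)
Winner: E at z=1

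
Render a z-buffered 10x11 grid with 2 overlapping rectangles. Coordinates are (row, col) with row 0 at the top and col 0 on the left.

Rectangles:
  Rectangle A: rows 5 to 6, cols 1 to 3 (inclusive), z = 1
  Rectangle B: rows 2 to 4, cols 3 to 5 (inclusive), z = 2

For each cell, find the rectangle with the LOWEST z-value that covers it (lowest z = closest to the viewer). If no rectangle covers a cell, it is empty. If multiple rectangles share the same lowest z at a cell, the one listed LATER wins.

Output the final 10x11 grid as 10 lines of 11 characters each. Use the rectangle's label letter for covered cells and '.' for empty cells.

...........
...........
...BBB.....
...BBB.....
...BBB.....
.AAA.......
.AAA.......
...........
...........
...........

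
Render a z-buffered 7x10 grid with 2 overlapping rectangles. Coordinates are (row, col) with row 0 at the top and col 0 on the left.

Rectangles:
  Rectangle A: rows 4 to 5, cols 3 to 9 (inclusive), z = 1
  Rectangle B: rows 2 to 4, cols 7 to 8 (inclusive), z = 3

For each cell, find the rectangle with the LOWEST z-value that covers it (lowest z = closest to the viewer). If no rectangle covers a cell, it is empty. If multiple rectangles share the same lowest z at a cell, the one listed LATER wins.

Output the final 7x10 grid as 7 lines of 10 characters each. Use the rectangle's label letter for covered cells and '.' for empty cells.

..........
..........
.......BB.
.......BB.
...AAAAAAA
...AAAAAAA
..........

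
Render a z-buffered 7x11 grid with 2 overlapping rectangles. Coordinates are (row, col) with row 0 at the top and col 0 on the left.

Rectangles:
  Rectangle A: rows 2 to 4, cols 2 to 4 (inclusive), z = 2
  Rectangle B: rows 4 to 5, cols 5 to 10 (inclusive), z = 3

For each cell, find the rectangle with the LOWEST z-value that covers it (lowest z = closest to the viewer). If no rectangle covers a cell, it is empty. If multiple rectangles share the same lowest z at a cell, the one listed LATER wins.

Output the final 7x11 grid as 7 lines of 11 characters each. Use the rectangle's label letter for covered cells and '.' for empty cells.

...........
...........
..AAA......
..AAA......
..AAABBBBBB
.....BBBBBB
...........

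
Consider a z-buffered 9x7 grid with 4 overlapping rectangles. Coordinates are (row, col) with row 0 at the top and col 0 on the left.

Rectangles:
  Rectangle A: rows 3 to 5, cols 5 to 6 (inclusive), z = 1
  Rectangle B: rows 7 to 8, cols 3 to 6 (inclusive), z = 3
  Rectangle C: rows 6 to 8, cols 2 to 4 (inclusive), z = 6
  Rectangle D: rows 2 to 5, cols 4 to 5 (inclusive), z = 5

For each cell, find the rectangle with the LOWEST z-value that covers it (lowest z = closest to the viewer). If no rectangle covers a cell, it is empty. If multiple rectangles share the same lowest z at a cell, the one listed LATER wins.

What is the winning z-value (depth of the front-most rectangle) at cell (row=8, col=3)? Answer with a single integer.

Check cell (8,3):
  A: rows 3-5 cols 5-6 -> outside (row miss)
  B: rows 7-8 cols 3-6 z=3 -> covers; best now B (z=3)
  C: rows 6-8 cols 2-4 z=6 -> covers; best now B (z=3)
  D: rows 2-5 cols 4-5 -> outside (row miss)
Winner: B at z=3

Answer: 3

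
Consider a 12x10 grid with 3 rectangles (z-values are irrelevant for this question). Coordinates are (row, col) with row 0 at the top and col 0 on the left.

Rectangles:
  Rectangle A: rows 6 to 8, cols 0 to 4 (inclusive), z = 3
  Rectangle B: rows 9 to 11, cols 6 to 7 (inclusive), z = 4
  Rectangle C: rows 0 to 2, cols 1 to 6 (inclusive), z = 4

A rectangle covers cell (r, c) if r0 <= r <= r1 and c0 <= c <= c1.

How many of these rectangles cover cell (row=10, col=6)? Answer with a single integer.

Answer: 1

Derivation:
Check cell (10,6):
  A: rows 6-8 cols 0-4 -> outside (row miss)
  B: rows 9-11 cols 6-7 -> covers
  C: rows 0-2 cols 1-6 -> outside (row miss)
Count covering = 1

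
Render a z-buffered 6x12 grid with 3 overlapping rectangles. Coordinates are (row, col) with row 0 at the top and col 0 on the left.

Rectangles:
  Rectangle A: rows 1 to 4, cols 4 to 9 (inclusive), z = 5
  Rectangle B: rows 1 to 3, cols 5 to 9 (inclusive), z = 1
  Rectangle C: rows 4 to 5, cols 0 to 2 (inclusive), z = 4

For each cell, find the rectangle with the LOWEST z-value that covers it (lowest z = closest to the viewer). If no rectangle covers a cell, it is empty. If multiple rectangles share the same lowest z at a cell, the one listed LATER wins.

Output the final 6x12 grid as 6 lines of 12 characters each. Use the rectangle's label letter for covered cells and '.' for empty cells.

............
....ABBBBB..
....ABBBBB..
....ABBBBB..
CCC.AAAAAA..
CCC.........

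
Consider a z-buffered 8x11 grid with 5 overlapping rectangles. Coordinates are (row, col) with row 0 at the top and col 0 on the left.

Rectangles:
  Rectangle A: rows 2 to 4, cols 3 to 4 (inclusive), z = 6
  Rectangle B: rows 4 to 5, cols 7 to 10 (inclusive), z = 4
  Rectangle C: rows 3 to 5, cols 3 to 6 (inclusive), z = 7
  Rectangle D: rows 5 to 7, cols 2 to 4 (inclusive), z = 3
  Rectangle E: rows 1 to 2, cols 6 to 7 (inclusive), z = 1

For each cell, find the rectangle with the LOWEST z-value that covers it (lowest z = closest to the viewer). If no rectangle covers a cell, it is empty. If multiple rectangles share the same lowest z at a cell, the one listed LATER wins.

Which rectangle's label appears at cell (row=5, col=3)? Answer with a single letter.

Answer: D

Derivation:
Check cell (5,3):
  A: rows 2-4 cols 3-4 -> outside (row miss)
  B: rows 4-5 cols 7-10 -> outside (col miss)
  C: rows 3-5 cols 3-6 z=7 -> covers; best now C (z=7)
  D: rows 5-7 cols 2-4 z=3 -> covers; best now D (z=3)
  E: rows 1-2 cols 6-7 -> outside (row miss)
Winner: D at z=3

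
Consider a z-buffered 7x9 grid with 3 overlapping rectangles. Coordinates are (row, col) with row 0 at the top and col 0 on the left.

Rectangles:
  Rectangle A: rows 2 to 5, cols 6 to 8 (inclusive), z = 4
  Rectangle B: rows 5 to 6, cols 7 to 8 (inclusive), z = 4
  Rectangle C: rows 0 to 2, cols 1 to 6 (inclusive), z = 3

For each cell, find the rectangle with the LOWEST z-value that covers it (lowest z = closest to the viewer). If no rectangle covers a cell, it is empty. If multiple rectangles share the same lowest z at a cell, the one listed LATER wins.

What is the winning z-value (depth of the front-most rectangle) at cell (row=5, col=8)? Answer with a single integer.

Answer: 4

Derivation:
Check cell (5,8):
  A: rows 2-5 cols 6-8 z=4 -> covers; best now A (z=4)
  B: rows 5-6 cols 7-8 z=4 -> covers; best now B (z=4)
  C: rows 0-2 cols 1-6 -> outside (row miss)
Winner: B at z=4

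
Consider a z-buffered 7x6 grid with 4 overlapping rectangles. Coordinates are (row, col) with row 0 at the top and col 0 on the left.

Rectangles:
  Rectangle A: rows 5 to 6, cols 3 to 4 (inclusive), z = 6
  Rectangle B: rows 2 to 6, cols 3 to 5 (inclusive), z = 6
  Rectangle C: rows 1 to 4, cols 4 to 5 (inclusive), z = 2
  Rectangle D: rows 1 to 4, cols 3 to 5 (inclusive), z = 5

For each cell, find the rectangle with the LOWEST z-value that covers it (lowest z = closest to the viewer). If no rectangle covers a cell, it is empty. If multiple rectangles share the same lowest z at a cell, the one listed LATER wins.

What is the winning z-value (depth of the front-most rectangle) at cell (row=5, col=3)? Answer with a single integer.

Answer: 6

Derivation:
Check cell (5,3):
  A: rows 5-6 cols 3-4 z=6 -> covers; best now A (z=6)
  B: rows 2-6 cols 3-5 z=6 -> covers; best now B (z=6)
  C: rows 1-4 cols 4-5 -> outside (row miss)
  D: rows 1-4 cols 3-5 -> outside (row miss)
Winner: B at z=6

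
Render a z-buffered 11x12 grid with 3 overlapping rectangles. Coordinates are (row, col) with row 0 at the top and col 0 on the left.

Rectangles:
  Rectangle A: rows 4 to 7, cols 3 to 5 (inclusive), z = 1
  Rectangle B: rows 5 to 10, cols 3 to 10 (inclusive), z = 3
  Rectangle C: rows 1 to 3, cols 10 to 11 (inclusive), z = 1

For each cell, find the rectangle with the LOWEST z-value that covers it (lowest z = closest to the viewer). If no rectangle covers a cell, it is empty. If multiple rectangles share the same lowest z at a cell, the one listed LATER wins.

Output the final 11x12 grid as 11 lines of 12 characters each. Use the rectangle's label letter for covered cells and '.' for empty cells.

............
..........CC
..........CC
..........CC
...AAA......
...AAABBBBB.
...AAABBBBB.
...AAABBBBB.
...BBBBBBBB.
...BBBBBBBB.
...BBBBBBBB.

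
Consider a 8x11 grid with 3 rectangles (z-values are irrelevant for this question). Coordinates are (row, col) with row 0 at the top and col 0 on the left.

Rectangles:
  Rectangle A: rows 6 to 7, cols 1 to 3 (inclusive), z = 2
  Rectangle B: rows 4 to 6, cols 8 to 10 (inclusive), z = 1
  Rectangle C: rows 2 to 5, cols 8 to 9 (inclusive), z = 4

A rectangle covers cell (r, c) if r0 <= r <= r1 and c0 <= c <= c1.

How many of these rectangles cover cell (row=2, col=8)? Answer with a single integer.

Check cell (2,8):
  A: rows 6-7 cols 1-3 -> outside (row miss)
  B: rows 4-6 cols 8-10 -> outside (row miss)
  C: rows 2-5 cols 8-9 -> covers
Count covering = 1

Answer: 1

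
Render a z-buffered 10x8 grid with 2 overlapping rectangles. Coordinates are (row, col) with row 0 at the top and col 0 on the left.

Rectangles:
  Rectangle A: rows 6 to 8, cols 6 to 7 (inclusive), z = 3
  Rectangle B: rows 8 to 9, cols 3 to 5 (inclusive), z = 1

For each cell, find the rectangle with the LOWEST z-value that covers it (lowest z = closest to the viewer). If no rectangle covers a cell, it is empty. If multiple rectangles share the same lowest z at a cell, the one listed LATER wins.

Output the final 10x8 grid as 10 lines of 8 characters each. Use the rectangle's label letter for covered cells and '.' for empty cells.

........
........
........
........
........
........
......AA
......AA
...BBBAA
...BBB..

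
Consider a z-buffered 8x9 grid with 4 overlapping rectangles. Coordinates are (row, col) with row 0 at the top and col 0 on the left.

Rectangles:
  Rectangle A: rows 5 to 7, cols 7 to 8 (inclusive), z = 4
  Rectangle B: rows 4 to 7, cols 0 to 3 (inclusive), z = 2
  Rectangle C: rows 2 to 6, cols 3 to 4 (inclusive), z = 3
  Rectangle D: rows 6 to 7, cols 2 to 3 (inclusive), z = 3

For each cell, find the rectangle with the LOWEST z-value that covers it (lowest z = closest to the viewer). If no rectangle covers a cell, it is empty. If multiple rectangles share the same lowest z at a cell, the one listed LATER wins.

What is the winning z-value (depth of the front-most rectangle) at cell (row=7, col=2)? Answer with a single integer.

Answer: 2

Derivation:
Check cell (7,2):
  A: rows 5-7 cols 7-8 -> outside (col miss)
  B: rows 4-7 cols 0-3 z=2 -> covers; best now B (z=2)
  C: rows 2-6 cols 3-4 -> outside (row miss)
  D: rows 6-7 cols 2-3 z=3 -> covers; best now B (z=2)
Winner: B at z=2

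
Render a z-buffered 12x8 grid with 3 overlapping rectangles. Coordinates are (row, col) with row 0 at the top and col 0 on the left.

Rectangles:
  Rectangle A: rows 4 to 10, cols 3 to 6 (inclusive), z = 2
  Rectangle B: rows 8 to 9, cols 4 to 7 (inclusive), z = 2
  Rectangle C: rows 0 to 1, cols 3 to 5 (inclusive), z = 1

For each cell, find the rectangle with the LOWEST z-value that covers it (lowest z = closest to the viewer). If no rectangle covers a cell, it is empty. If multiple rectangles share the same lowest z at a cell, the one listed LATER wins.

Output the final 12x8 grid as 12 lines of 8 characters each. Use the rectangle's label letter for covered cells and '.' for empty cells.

...CCC..
...CCC..
........
........
...AAAA.
...AAAA.
...AAAA.
...AAAA.
...ABBBB
...ABBBB
...AAAA.
........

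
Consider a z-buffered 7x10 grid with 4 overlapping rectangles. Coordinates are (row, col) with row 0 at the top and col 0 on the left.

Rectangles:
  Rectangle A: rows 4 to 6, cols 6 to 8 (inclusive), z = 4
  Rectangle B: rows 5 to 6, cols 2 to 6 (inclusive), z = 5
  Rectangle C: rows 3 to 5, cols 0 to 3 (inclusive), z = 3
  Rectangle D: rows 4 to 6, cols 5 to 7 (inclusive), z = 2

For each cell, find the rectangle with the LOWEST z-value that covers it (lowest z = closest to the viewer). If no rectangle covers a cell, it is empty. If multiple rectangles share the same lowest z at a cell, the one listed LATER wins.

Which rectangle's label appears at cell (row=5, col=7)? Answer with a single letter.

Answer: D

Derivation:
Check cell (5,7):
  A: rows 4-6 cols 6-8 z=4 -> covers; best now A (z=4)
  B: rows 5-6 cols 2-6 -> outside (col miss)
  C: rows 3-5 cols 0-3 -> outside (col miss)
  D: rows 4-6 cols 5-7 z=2 -> covers; best now D (z=2)
Winner: D at z=2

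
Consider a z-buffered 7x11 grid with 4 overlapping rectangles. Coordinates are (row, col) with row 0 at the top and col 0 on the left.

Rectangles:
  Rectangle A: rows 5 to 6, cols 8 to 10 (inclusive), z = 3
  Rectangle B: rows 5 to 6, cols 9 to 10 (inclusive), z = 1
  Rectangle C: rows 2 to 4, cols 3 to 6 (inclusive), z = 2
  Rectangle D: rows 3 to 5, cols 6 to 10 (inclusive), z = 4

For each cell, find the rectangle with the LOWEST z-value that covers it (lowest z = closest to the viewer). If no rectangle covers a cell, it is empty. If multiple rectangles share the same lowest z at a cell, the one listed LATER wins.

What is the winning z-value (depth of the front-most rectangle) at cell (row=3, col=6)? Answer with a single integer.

Answer: 2

Derivation:
Check cell (3,6):
  A: rows 5-6 cols 8-10 -> outside (row miss)
  B: rows 5-6 cols 9-10 -> outside (row miss)
  C: rows 2-4 cols 3-6 z=2 -> covers; best now C (z=2)
  D: rows 3-5 cols 6-10 z=4 -> covers; best now C (z=2)
Winner: C at z=2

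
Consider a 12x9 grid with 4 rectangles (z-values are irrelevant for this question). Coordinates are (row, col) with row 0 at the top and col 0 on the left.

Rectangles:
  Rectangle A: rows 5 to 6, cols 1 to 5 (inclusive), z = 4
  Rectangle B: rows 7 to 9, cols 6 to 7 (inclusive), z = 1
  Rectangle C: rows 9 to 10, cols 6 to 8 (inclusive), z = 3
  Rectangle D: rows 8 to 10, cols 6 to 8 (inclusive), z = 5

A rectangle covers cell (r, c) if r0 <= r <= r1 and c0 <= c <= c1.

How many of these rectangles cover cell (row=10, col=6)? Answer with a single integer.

Check cell (10,6):
  A: rows 5-6 cols 1-5 -> outside (row miss)
  B: rows 7-9 cols 6-7 -> outside (row miss)
  C: rows 9-10 cols 6-8 -> covers
  D: rows 8-10 cols 6-8 -> covers
Count covering = 2

Answer: 2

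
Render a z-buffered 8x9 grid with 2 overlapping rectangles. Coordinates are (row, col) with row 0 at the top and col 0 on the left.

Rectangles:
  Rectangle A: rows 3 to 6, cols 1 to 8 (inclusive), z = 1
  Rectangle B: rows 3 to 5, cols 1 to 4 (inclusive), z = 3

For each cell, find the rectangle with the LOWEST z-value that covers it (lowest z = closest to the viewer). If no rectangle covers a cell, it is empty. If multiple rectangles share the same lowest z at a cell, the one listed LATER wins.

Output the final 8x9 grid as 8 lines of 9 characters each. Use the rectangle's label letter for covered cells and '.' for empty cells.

.........
.........
.........
.AAAAAAAA
.AAAAAAAA
.AAAAAAAA
.AAAAAAAA
.........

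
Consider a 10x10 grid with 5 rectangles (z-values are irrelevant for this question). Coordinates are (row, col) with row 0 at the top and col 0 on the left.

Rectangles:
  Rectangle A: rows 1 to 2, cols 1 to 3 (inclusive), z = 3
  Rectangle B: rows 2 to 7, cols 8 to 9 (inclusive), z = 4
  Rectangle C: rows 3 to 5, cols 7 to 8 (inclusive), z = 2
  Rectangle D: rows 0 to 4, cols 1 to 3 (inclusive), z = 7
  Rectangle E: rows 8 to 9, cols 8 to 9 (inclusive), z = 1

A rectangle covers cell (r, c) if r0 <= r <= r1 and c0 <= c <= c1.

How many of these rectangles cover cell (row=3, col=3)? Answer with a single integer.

Check cell (3,3):
  A: rows 1-2 cols 1-3 -> outside (row miss)
  B: rows 2-7 cols 8-9 -> outside (col miss)
  C: rows 3-5 cols 7-8 -> outside (col miss)
  D: rows 0-4 cols 1-3 -> covers
  E: rows 8-9 cols 8-9 -> outside (row miss)
Count covering = 1

Answer: 1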